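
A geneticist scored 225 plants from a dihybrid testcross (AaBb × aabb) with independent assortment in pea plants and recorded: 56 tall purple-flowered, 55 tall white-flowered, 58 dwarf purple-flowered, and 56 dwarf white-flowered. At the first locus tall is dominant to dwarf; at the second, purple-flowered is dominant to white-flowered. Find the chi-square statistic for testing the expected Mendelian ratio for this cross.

A dihybrid testcross with independent assortment gives a 1:1:1:1 ratio.
Total ratio parts = 4. Expected numbers out of 225:
  tall purple-flowered: 225 × 1/4 = 56.25
  tall white-flowered: 225 × 1/4 = 56.25
  dwarf purple-flowered: 225 × 1/4 = 56.25
  dwarf white-flowered: 225 × 1/4 = 56.25
χ² = Σ (O − E)² / E
  tall purple-flowered: (56 − 56.25)² / 56.25 = 0.0011
  tall white-flowered: (55 − 56.25)² / 56.25 = 0.0278
  dwarf purple-flowered: (58 − 56.25)² / 56.25 = 0.0544
  dwarf white-flowered: (56 − 56.25)² / 56.25 = 0.0011
χ² = 0.0011 + 0.0278 + 0.0544 + 0.0011 = 0.0844 ≈ 0.084

0.084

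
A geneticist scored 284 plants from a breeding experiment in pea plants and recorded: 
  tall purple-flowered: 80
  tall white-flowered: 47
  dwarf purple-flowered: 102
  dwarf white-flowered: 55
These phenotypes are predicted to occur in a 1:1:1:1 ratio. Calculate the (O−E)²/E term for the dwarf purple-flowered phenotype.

13.535

Expected counts for N = 284 under a 1:1:1:1 ratio (total parts = 4):
  tall purple-flowered: 284 × 1/4 = 71
  tall white-flowered: 284 × 1/4 = 71
  dwarf purple-flowered: 284 × 1/4 = 71
  dwarf white-flowered: 284 × 1/4 = 71
Contribution of dwarf purple-flowered: (102 − 71)² / 71 = 13.5352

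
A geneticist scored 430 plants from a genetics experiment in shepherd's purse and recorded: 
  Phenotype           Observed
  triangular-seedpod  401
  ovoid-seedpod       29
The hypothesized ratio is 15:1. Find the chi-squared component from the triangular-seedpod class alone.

0.011

Under the 15:1 hypothesis (Σ ratio = 16, N = 430):
  triangular-seedpod: 430 × 15/16 = 403.125
  ovoid-seedpod: 430 × 1/16 = 26.875
Contribution of triangular-seedpod: (401 − 403.125)² / 403.125 = 0.0112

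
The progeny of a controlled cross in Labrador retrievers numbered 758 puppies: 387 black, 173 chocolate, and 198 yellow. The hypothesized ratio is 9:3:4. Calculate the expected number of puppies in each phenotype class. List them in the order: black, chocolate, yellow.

426.375, 142.125, 189.5

Total ratio parts = 16. Expected numbers out of 758:
  black: 758 × 9/16 = 426.375
  chocolate: 758 × 3/16 = 142.125
  yellow: 758 × 4/16 = 189.5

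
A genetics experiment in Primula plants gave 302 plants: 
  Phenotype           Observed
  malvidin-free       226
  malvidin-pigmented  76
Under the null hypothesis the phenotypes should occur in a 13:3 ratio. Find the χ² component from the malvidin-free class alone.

The 13:3 ratio has 16 parts, so with N = 302 the expected counts are:
  malvidin-free: 302 × 13/16 = 245.375
  malvidin-pigmented: 302 × 3/16 = 56.625
Contribution of malvidin-free: (226 − 245.375)² / 245.375 = 1.5299

1.530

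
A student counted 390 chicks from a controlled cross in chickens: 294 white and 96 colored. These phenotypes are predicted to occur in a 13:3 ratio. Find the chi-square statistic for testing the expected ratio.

Total ratio parts = 16. Expected numbers out of 390:
  white: 390 × 13/16 = 316.875
  colored: 390 × 3/16 = 73.125
χ² = Σ (O − E)² / E
  white: (294 − 316.875)² / 316.875 = 1.6513
  colored: (96 − 73.125)² / 73.125 = 7.1558
χ² = 1.6513 + 7.1558 = 8.8071 ≈ 8.807

8.807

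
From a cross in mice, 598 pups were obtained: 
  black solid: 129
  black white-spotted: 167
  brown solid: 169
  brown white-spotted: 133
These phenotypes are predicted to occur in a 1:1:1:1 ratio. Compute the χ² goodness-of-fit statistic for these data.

9.224

The 1:1:1:1 ratio has 4 parts, so with N = 598 the expected counts are:
  black solid: 598 × 1/4 = 149.5
  black white-spotted: 598 × 1/4 = 149.5
  brown solid: 598 × 1/4 = 149.5
  brown white-spotted: 598 × 1/4 = 149.5
χ² = Σ (O − E)² / E
  black solid: (129 − 149.5)² / 149.5 = 2.8110
  black white-spotted: (167 − 149.5)² / 149.5 = 2.0485
  brown solid: (169 − 149.5)² / 149.5 = 2.5435
  brown white-spotted: (133 − 149.5)² / 149.5 = 1.8211
χ² = 2.8110 + 2.0485 + 2.5435 + 1.8211 = 9.2241 ≈ 9.224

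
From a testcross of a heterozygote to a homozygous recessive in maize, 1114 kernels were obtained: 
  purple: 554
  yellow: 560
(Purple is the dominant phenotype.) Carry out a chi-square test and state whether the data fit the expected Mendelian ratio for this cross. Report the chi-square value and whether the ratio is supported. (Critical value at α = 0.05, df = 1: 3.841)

A testcross of a heterozygote (Aa × aa) gives a 1:1 phenotypic ratio.
Total ratio parts = 2. Expected numbers out of 1114:
  purple: 1114 × 1/2 = 557
  yellow: 1114 × 1/2 = 557
χ² = Σ (O − E)² / E
  purple: (554 − 557)² / 557 = 0.0162
  yellow: (560 − 557)² / 557 = 0.0162
χ² = 0.0162 + 0.0162 = 0.0324 ≈ 0.032
Degrees of freedom = 2 − 1 = 1; critical value at α = 0.05 is 3.841.
Since 0.032 < 3.841, we fail to reject the null hypothesis — the data are consistent with the 1:1 ratio.

0.032; consistent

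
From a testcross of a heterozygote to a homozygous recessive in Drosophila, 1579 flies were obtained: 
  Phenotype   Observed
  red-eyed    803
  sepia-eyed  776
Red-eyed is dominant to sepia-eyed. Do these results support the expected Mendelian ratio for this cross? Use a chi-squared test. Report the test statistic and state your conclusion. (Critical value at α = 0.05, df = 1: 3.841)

0.462; consistent

A testcross of a heterozygote (Aa × aa) gives a 1:1 phenotypic ratio.
Expected counts for N = 1579 under a 1:1 ratio (total parts = 2):
  red-eyed: 1579 × 1/2 = 789.5
  sepia-eyed: 1579 × 1/2 = 789.5
χ² = Σ (O − E)² / E
  red-eyed: (803 − 789.5)² / 789.5 = 0.2308
  sepia-eyed: (776 − 789.5)² / 789.5 = 0.2308
χ² = 0.2308 + 0.2308 = 0.4616 ≈ 0.462
Degrees of freedom = 2 − 1 = 1; critical value at α = 0.05 is 3.841.
Since 0.462 < 3.841, we fail to reject the null hypothesis — the data are consistent with the 1:1 ratio.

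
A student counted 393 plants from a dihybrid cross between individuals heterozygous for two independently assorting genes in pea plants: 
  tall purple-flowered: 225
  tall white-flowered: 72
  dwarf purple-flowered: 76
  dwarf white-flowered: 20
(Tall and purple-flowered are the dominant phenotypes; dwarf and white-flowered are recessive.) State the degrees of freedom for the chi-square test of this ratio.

3

A dihybrid F₂ with independent assortment and complete dominance at both loci gives a 9:3:3:1 phenotypic ratio.
A goodness-of-fit test with 4 phenotype classes has df = 4 − 1 = 3.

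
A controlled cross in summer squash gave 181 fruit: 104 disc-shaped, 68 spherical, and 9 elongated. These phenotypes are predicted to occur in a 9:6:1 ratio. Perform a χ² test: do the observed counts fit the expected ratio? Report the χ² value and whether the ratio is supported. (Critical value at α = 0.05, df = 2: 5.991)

0.520; consistent

Expected counts for N = 181 under a 9:6:1 ratio (total parts = 16):
  disc-shaped: 181 × 9/16 = 101.8125
  spherical: 181 × 6/16 = 67.875
  elongated: 181 × 1/16 = 11.3125
χ² = Σ (O − E)² / E
  disc-shaped: (104 − 101.8125)² / 101.8125 = 0.0470
  spherical: (68 − 67.875)² / 67.875 = 0.0002
  elongated: (9 − 11.3125)² / 11.3125 = 0.4727
χ² = 0.0470 + 0.0002 + 0.4727 = 0.5199 ≈ 0.520
Degrees of freedom = 3 − 1 = 2; critical value at α = 0.05 is 5.991.
Since 0.520 < 5.991, we fail to reject the null hypothesis — the data are consistent with the 9:6:1 ratio.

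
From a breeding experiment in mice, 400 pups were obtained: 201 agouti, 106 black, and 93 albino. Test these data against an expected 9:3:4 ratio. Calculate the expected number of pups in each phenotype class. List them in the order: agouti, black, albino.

225, 75, 100

Total ratio parts = 16. Expected numbers out of 400:
  agouti: 400 × 9/16 = 225
  black: 400 × 3/16 = 75
  albino: 400 × 4/16 = 100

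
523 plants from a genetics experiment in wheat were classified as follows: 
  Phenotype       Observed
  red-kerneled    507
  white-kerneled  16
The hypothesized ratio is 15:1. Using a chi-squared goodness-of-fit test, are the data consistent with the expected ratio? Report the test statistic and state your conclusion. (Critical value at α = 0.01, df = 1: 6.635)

9.087; not consistent

Total ratio parts = 16. Expected numbers out of 523:
  red-kerneled: 523 × 15/16 = 490.3125
  white-kerneled: 523 × 1/16 = 32.6875
χ² = Σ (O − E)² / E
  red-kerneled: (507 − 490.3125)² / 490.3125 = 0.5679
  white-kerneled: (16 − 32.6875)² / 32.6875 = 8.5192
χ² = 0.5679 + 8.5192 = 9.0871 ≈ 9.087
Degrees of freedom = 2 − 1 = 1; critical value at α = 0.01 is 6.635.
Since 9.087 > 6.635, we reject the null hypothesis — the data do not fit the 15:1 ratio.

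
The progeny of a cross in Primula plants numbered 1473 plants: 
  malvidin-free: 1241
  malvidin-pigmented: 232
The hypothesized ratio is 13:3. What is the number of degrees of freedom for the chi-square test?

1

A goodness-of-fit test with 2 phenotype classes has df = 2 − 1 = 1.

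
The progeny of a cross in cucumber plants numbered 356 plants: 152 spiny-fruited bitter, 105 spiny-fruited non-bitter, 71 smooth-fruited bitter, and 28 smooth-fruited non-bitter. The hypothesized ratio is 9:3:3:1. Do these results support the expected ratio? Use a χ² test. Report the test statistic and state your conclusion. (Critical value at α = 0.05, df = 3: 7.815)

35.301; not consistent

The 9:3:3:1 ratio has 16 parts, so with N = 356 the expected counts are:
  spiny-fruited bitter: 356 × 9/16 = 200.25
  spiny-fruited non-bitter: 356 × 3/16 = 66.75
  smooth-fruited bitter: 356 × 3/16 = 66.75
  smooth-fruited non-bitter: 356 × 1/16 = 22.25
χ² = Σ (O − E)² / E
  spiny-fruited bitter: (152 − 200.25)² / 200.25 = 11.6258
  spiny-fruited non-bitter: (105 − 66.75)² / 66.75 = 21.9185
  smooth-fruited bitter: (71 − 66.75)² / 66.75 = 0.2706
  smooth-fruited non-bitter: (28 − 22.25)² / 22.25 = 1.4860
χ² = 11.6258 + 21.9185 + 0.2706 + 1.4860 = 35.3009 ≈ 35.301
Degrees of freedom = 4 − 1 = 3; critical value at α = 0.05 is 7.815.
Since 35.301 > 7.815, we reject the null hypothesis — the data do not fit the 9:3:3:1 ratio.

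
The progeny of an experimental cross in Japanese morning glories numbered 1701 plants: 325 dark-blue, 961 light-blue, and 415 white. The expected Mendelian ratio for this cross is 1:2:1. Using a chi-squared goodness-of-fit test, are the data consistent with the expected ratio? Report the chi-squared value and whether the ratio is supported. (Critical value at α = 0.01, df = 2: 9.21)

The 1:2:1 ratio has 4 parts, so with N = 1701 the expected counts are:
  dark-blue: 1701 × 1/4 = 425.25
  light-blue: 1701 × 2/4 = 850.5
  white: 1701 × 1/4 = 425.25
χ² = Σ (O − E)² / E
  dark-blue: (325 − 425.25)² / 425.25 = 23.6333
  light-blue: (961 − 850.5)² / 850.5 = 14.3566
  white: (415 − 425.25)² / 425.25 = 0.2471
χ² = 23.6333 + 14.3566 + 0.2471 = 38.237
Degrees of freedom = 3 − 1 = 2; critical value at α = 0.01 is 9.21.
Since 38.237 > 9.21, we reject the null hypothesis — the data do not fit the 1:2:1 ratio.

38.237; not consistent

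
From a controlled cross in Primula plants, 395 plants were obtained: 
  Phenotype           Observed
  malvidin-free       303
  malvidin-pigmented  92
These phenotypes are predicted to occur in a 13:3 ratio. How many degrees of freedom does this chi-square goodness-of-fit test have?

1

A goodness-of-fit test with 2 phenotype classes has df = 2 − 1 = 1.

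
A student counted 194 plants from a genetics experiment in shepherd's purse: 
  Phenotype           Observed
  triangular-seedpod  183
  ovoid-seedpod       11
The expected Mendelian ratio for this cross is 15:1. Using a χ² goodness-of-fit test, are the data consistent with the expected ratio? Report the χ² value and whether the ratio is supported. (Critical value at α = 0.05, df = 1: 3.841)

The 15:1 ratio has 16 parts, so with N = 194 the expected counts are:
  triangular-seedpod: 194 × 15/16 = 181.875
  ovoid-seedpod: 194 × 1/16 = 12.125
χ² = Σ (O − E)² / E
  triangular-seedpod: (183 − 181.875)² / 181.875 = 0.0070
  ovoid-seedpod: (11 − 12.125)² / 12.125 = 0.1044
χ² = 0.0070 + 0.1044 = 0.1114 ≈ 0.111
Degrees of freedom = 2 − 1 = 1; critical value at α = 0.05 is 3.841.
Since 0.111 < 3.841, we fail to reject the null hypothesis — the data are consistent with the 15:1 ratio.

0.111; consistent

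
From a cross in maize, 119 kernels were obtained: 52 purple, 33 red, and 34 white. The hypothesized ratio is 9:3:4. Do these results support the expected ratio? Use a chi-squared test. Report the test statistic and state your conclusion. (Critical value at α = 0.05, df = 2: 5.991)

9.060; not consistent

Expected counts for N = 119 under a 9:3:4 ratio (total parts = 16):
  purple: 119 × 9/16 = 66.9375
  red: 119 × 3/16 = 22.3125
  white: 119 × 4/16 = 29.75
χ² = Σ (O − E)² / E
  purple: (52 − 66.9375)² / 66.9375 = 3.3334
  red: (33 − 22.3125)² / 22.3125 = 5.1192
  white: (34 − 29.75)² / 29.75 = 0.6071
χ² = 3.3334 + 5.1192 + 0.6071 = 9.0597 ≈ 9.060
Degrees of freedom = 3 − 1 = 2; critical value at α = 0.05 is 5.991.
Since 9.060 > 5.991, we reject the null hypothesis — the data do not fit the 9:3:4 ratio.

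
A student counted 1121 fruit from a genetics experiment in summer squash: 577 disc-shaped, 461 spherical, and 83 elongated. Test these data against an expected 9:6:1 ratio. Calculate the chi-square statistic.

Under the 9:6:1 hypothesis (Σ ratio = 16, N = 1121):
  disc-shaped: 1121 × 9/16 = 630.5625
  spherical: 1121 × 6/16 = 420.375
  elongated: 1121 × 1/16 = 70.0625
χ² = Σ (O − E)² / E
  disc-shaped: (577 − 630.5625)² / 630.5625 = 4.5498
  spherical: (461 − 420.375)² / 420.375 = 3.9260
  elongated: (83 − 70.0625)² / 70.0625 = 2.3890
χ² = 4.5498 + 3.9260 + 2.3890 = 10.8648 ≈ 10.865

10.865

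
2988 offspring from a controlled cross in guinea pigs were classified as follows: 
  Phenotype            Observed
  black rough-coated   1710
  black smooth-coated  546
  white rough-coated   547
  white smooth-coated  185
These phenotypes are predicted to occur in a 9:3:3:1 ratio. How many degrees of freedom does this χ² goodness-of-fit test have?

A goodness-of-fit test with 4 phenotype classes has df = 4 − 1 = 3.

3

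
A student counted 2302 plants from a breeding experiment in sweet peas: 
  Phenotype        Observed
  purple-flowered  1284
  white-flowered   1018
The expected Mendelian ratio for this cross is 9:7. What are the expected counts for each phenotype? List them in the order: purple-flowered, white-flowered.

Expected counts for N = 2302 under a 9:7 ratio (total parts = 16):
  purple-flowered: 2302 × 9/16 = 1294.875
  white-flowered: 2302 × 7/16 = 1007.125

1294.875, 1007.125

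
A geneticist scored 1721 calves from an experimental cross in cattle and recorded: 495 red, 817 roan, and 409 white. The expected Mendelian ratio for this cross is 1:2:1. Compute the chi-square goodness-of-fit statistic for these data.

12.993

Under the 1:2:1 hypothesis (Σ ratio = 4, N = 1721):
  red: 1721 × 1/4 = 430.25
  roan: 1721 × 2/4 = 860.5
  white: 1721 × 1/4 = 430.25
χ² = Σ (O − E)² / E
  red: (495 − 430.25)² / 430.25 = 9.7445
  roan: (817 − 860.5)² / 860.5 = 2.1990
  white: (409 − 430.25)² / 430.25 = 1.0495
χ² = 9.7445 + 2.1990 + 1.0495 = 12.993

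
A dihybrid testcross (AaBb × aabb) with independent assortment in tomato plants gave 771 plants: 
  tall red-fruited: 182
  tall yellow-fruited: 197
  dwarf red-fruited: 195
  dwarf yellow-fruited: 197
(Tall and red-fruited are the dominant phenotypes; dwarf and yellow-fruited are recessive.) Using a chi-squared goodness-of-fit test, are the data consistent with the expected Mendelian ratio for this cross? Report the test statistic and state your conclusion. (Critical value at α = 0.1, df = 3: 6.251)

0.813; consistent

A dihybrid testcross with independent assortment gives a 1:1:1:1 ratio.
The 1:1:1:1 ratio has 4 parts, so with N = 771 the expected counts are:
  tall red-fruited: 771 × 1/4 = 192.75
  tall yellow-fruited: 771 × 1/4 = 192.75
  dwarf red-fruited: 771 × 1/4 = 192.75
  dwarf yellow-fruited: 771 × 1/4 = 192.75
χ² = Σ (O − E)² / E
  tall red-fruited: (182 − 192.75)² / 192.75 = 0.5995
  tall yellow-fruited: (197 − 192.75)² / 192.75 = 0.0937
  dwarf red-fruited: (195 − 192.75)² / 192.75 = 0.0263
  dwarf yellow-fruited: (197 − 192.75)² / 192.75 = 0.0937
χ² = 0.5995 + 0.0937 + 0.0263 + 0.0937 = 0.8132 ≈ 0.813
Degrees of freedom = 4 − 1 = 3; critical value at α = 0.1 is 6.251.
Since 0.813 < 6.251, we fail to reject the null hypothesis — the data are consistent with the 1:1:1:1 ratio.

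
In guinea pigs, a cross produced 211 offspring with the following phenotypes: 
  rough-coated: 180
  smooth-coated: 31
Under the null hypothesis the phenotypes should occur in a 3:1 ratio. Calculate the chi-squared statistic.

Expected counts for N = 211 under a 3:1 ratio (total parts = 4):
  rough-coated: 211 × 3/4 = 158.25
  smooth-coated: 211 × 1/4 = 52.75
χ² = Σ (O − E)² / E
  rough-coated: (180 − 158.25)² / 158.25 = 2.9893
  smooth-coated: (31 − 52.75)² / 52.75 = 8.9680
χ² = 2.9893 + 8.9680 = 11.9573 ≈ 11.957

11.957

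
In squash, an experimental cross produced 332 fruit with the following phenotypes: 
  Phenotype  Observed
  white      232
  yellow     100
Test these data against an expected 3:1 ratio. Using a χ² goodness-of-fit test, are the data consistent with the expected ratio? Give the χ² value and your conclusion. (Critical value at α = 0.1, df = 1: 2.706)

4.643; not consistent

Under the 3:1 hypothesis (Σ ratio = 4, N = 332):
  white: 332 × 3/4 = 249
  yellow: 332 × 1/4 = 83
χ² = Σ (O − E)² / E
  white: (232 − 249)² / 249 = 1.1606
  yellow: (100 − 83)² / 83 = 3.4819
χ² = 1.1606 + 3.4819 = 4.6425 ≈ 4.643
Degrees of freedom = 2 − 1 = 1; critical value at α = 0.1 is 2.706.
Since 4.643 > 2.706, we reject the null hypothesis — the data do not fit the 3:1 ratio.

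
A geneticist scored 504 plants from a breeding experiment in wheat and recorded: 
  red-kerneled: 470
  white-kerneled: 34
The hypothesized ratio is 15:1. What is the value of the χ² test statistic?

Total ratio parts = 16. Expected numbers out of 504:
  red-kerneled: 504 × 15/16 = 472.5
  white-kerneled: 504 × 1/16 = 31.5
χ² = Σ (O − E)² / E
  red-kerneled: (470 − 472.5)² / 472.5 = 0.0132
  white-kerneled: (34 − 31.5)² / 31.5 = 0.1984
χ² = 0.0132 + 0.1984 = 0.2116 ≈ 0.212

0.212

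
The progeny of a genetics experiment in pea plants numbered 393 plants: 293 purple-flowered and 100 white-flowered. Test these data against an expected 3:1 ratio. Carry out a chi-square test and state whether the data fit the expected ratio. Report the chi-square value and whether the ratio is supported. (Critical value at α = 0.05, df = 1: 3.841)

0.042; consistent

The 3:1 ratio has 4 parts, so with N = 393 the expected counts are:
  purple-flowered: 393 × 3/4 = 294.75
  white-flowered: 393 × 1/4 = 98.25
χ² = Σ (O − E)² / E
  purple-flowered: (293 − 294.75)² / 294.75 = 0.0104
  white-flowered: (100 − 98.25)² / 98.25 = 0.0312
χ² = 0.0104 + 0.0312 = 0.0416 ≈ 0.042
Degrees of freedom = 2 − 1 = 1; critical value at α = 0.05 is 3.841.
Since 0.042 < 3.841, we fail to reject the null hypothesis — the data are consistent with the 3:1 ratio.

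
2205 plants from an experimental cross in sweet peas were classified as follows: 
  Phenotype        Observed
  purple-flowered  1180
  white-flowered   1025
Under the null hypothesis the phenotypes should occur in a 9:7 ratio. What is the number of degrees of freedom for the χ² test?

1

A goodness-of-fit test with 2 phenotype classes has df = 2 − 1 = 1.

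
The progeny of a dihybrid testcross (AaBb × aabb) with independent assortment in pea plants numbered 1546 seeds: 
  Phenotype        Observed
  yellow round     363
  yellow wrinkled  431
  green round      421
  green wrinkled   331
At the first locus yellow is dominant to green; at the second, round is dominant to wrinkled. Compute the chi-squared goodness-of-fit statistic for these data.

A dihybrid testcross with independent assortment gives a 1:1:1:1 ratio.
Expected counts for N = 1546 under a 1:1:1:1 ratio (total parts = 4):
  yellow round: 1546 × 1/4 = 386.5
  yellow wrinkled: 1546 × 1/4 = 386.5
  green round: 1546 × 1/4 = 386.5
  green wrinkled: 1546 × 1/4 = 386.5
χ² = Σ (O − E)² / E
  yellow round: (363 − 386.5)² / 386.5 = 1.4288
  yellow wrinkled: (431 − 386.5)² / 386.5 = 5.1235
  green round: (421 − 386.5)² / 386.5 = 3.0796
  green wrinkled: (331 − 386.5)² / 386.5 = 7.9696
χ² = 1.4288 + 5.1235 + 3.0796 + 7.9696 = 17.6015 ≈ 17.602

17.602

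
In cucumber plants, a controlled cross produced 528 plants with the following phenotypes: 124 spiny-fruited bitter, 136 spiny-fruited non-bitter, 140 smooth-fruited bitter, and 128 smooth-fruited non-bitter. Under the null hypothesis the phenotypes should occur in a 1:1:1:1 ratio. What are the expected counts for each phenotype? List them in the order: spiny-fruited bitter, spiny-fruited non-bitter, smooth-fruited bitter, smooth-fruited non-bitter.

132, 132, 132, 132

Total ratio parts = 4. Expected numbers out of 528:
  spiny-fruited bitter: 528 × 1/4 = 132
  spiny-fruited non-bitter: 528 × 1/4 = 132
  smooth-fruited bitter: 528 × 1/4 = 132
  smooth-fruited non-bitter: 528 × 1/4 = 132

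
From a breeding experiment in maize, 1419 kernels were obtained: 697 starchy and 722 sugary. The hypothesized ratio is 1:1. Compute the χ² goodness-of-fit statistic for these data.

Expected counts for N = 1419 under a 1:1 ratio (total parts = 2):
  starchy: 1419 × 1/2 = 709.5
  sugary: 1419 × 1/2 = 709.5
χ² = Σ (O − E)² / E
  starchy: (697 − 709.5)² / 709.5 = 0.2202
  sugary: (722 − 709.5)² / 709.5 = 0.2202
χ² = 0.2202 + 0.2202 = 0.4404 ≈ 0.440

0.440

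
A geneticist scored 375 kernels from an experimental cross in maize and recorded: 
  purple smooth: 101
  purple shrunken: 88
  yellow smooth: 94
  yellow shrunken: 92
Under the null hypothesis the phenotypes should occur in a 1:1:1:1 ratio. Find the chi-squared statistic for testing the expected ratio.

0.947

Under the 1:1:1:1 hypothesis (Σ ratio = 4, N = 375):
  purple smooth: 375 × 1/4 = 93.75
  purple shrunken: 375 × 1/4 = 93.75
  yellow smooth: 375 × 1/4 = 93.75
  yellow shrunken: 375 × 1/4 = 93.75
χ² = Σ (O − E)² / E
  purple smooth: (101 − 93.75)² / 93.75 = 0.5607
  purple shrunken: (88 − 93.75)² / 93.75 = 0.3527
  yellow smooth: (94 − 93.75)² / 93.75 = 0.0007
  yellow shrunken: (92 − 93.75)² / 93.75 = 0.0327
χ² = 0.5607 + 0.3527 + 0.0007 + 0.0327 = 0.9468 ≈ 0.947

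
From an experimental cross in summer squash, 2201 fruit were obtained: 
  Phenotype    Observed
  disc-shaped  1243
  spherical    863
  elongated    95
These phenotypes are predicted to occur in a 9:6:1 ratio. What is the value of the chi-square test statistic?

Under the 9:6:1 hypothesis (Σ ratio = 16, N = 2201):
  disc-shaped: 2201 × 9/16 = 1238.0625
  spherical: 2201 × 6/16 = 825.375
  elongated: 2201 × 1/16 = 137.5625
χ² = Σ (O − E)² / E
  disc-shaped: (1243 − 1238.0625)² / 1238.0625 = 0.0197
  spherical: (863 − 825.375)² / 825.375 = 1.7151
  elongated: (95 − 137.5625)² / 137.5625 = 13.1690
χ² = 0.0197 + 1.7151 + 13.1690 = 14.9038 ≈ 14.904

14.904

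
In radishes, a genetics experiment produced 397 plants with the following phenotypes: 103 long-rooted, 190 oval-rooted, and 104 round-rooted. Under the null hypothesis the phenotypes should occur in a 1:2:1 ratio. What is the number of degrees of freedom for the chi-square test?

2

A goodness-of-fit test with 3 phenotype classes has df = 3 − 1 = 2.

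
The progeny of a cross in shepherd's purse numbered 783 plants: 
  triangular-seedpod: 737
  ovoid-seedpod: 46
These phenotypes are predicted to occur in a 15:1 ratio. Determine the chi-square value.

0.188

Expected counts for N = 783 under a 15:1 ratio (total parts = 16):
  triangular-seedpod: 783 × 15/16 = 734.0625
  ovoid-seedpod: 783 × 1/16 = 48.9375
χ² = Σ (O − E)² / E
  triangular-seedpod: (737 − 734.0625)² / 734.0625 = 0.0118
  ovoid-seedpod: (46 − 48.9375)² / 48.9375 = 0.1763
χ² = 0.0118 + 0.1763 = 0.1881 ≈ 0.188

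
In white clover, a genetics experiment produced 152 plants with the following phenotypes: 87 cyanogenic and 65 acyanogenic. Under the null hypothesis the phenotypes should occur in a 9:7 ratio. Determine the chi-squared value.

0.060

Expected counts for N = 152 under a 9:7 ratio (total parts = 16):
  cyanogenic: 152 × 9/16 = 85.5
  acyanogenic: 152 × 7/16 = 66.5
χ² = Σ (O − E)² / E
  cyanogenic: (87 − 85.5)² / 85.5 = 0.0263
  acyanogenic: (65 − 66.5)² / 66.5 = 0.0338
χ² = 0.0263 + 0.0338 = 0.0601 ≈ 0.060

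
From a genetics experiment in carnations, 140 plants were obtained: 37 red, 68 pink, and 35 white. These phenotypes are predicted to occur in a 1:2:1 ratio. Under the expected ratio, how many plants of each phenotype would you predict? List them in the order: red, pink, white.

Expected counts for N = 140 under a 1:2:1 ratio (total parts = 4):
  red: 140 × 1/4 = 35
  pink: 140 × 2/4 = 70
  white: 140 × 1/4 = 35

35, 70, 35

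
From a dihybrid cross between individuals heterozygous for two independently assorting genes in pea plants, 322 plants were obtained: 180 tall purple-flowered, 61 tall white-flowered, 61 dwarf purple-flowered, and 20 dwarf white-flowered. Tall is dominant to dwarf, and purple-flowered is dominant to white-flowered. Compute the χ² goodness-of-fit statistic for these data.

A dihybrid F₂ with independent assortment and complete dominance at both loci gives a 9:3:3:1 phenotypic ratio.
Under the 9:3:3:1 hypothesis (Σ ratio = 16, N = 322):
  tall purple-flowered: 322 × 9/16 = 181.125
  tall white-flowered: 322 × 3/16 = 60.375
  dwarf purple-flowered: 322 × 3/16 = 60.375
  dwarf white-flowered: 322 × 1/16 = 20.125
χ² = Σ (O − E)² / E
  tall purple-flowered: (180 − 181.125)² / 181.125 = 0.0070
  tall white-flowered: (61 − 60.375)² / 60.375 = 0.0065
  dwarf purple-flowered: (61 − 60.375)² / 60.375 = 0.0065
  dwarf white-flowered: (20 − 20.125)² / 20.125 = 0.0008
χ² = 0.0070 + 0.0065 + 0.0065 + 0.0008 = 0.0208 ≈ 0.021

0.021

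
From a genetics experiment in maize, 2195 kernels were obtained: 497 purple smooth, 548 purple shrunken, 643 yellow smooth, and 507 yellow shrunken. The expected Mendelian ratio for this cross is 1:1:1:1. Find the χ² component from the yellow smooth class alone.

Expected counts for N = 2195 under a 1:1:1:1 ratio (total parts = 4):
  purple smooth: 2195 × 1/4 = 548.75
  purple shrunken: 2195 × 1/4 = 548.75
  yellow smooth: 2195 × 1/4 = 548.75
  yellow shrunken: 2195 × 1/4 = 548.75
Contribution of yellow smooth: (643 − 548.75)² / 548.75 = 16.1878

16.188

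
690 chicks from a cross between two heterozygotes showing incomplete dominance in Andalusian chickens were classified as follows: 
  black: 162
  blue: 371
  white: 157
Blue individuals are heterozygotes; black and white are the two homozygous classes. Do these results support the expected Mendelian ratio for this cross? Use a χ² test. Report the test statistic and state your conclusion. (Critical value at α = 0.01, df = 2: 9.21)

With incomplete dominance, a heterozygote × heterozygote cross gives a 1:2:1 phenotypic ratio.
Under the 1:2:1 hypothesis (Σ ratio = 4, N = 690):
  black: 690 × 1/4 = 172.5
  blue: 690 × 2/4 = 345
  white: 690 × 1/4 = 172.5
χ² = Σ (O − E)² / E
  black: (162 − 172.5)² / 172.5 = 0.6391
  blue: (371 − 345)² / 345 = 1.9594
  white: (157 − 172.5)² / 172.5 = 1.3928
χ² = 0.6391 + 1.9594 + 1.3928 = 3.9913 ≈ 3.991
Degrees of freedom = 3 − 1 = 2; critical value at α = 0.01 is 9.21.
Since 3.991 < 9.21, we fail to reject the null hypothesis — the data are consistent with the 1:2:1 ratio.

3.991; consistent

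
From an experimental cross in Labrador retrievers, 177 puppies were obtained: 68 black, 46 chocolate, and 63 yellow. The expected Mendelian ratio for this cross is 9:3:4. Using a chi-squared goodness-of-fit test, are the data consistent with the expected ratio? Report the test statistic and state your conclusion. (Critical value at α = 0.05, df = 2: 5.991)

22.897; not consistent

Expected counts for N = 177 under a 9:3:4 ratio (total parts = 16):
  black: 177 × 9/16 = 99.5625
  chocolate: 177 × 3/16 = 33.1875
  yellow: 177 × 4/16 = 44.25
χ² = Σ (O − E)² / E
  black: (68 − 99.5625)² / 99.5625 = 10.0057
  chocolate: (46 − 33.1875)² / 33.1875 = 4.9464
  yellow: (63 − 44.25)² / 44.25 = 7.9449
χ² = 10.0057 + 4.9464 + 7.9449 = 22.897
Degrees of freedom = 3 − 1 = 2; critical value at α = 0.05 is 5.991.
Since 22.897 > 5.991, we reject the null hypothesis — the data do not fit the 9:3:4 ratio.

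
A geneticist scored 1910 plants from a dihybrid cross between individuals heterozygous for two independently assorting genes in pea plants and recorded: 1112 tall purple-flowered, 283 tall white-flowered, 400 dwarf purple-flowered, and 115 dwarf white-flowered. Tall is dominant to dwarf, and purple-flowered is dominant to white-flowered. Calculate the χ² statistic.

22.134

A dihybrid F₂ with independent assortment and complete dominance at both loci gives a 9:3:3:1 phenotypic ratio.
Expected counts for N = 1910 under a 9:3:3:1 ratio (total parts = 16):
  tall purple-flowered: 1910 × 9/16 = 1074.375
  tall white-flowered: 1910 × 3/16 = 358.125
  dwarf purple-flowered: 1910 × 3/16 = 358.125
  dwarf white-flowered: 1910 × 1/16 = 119.375
χ² = Σ (O − E)² / E
  tall purple-flowered: (1112 − 1074.375)² / 1074.375 = 1.3176
  tall white-flowered: (283 − 358.125)² / 358.125 = 15.7592
  dwarf purple-flowered: (400 − 358.125)² / 358.125 = 4.8964
  dwarf white-flowered: (115 − 119.375)² / 119.375 = 0.1603
χ² = 1.3176 + 15.7592 + 4.8964 + 0.1603 = 22.1335 ≈ 22.134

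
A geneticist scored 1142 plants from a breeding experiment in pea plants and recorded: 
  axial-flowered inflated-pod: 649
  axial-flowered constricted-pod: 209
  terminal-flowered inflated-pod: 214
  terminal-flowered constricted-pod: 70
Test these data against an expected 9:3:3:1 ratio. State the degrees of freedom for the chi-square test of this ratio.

3

A goodness-of-fit test with 4 phenotype classes has df = 4 − 1 = 3.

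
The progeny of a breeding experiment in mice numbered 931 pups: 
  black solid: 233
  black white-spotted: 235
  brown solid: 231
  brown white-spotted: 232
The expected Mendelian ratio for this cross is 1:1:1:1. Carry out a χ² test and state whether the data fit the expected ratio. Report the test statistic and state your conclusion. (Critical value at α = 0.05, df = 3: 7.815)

0.038; consistent

Total ratio parts = 4. Expected numbers out of 931:
  black solid: 931 × 1/4 = 232.75
  black white-spotted: 931 × 1/4 = 232.75
  brown solid: 931 × 1/4 = 232.75
  brown white-spotted: 931 × 1/4 = 232.75
χ² = Σ (O − E)² / E
  black solid: (233 − 232.75)² / 232.75 = 0.0003
  black white-spotted: (235 − 232.75)² / 232.75 = 0.0218
  brown solid: (231 − 232.75)² / 232.75 = 0.0132
  brown white-spotted: (232 − 232.75)² / 232.75 = 0.0024
χ² = 0.0003 + 0.0218 + 0.0132 + 0.0024 = 0.0377 ≈ 0.038
Degrees of freedom = 4 − 1 = 3; critical value at α = 0.05 is 7.815.
Since 0.038 < 7.815, we fail to reject the null hypothesis — the data are consistent with the 1:1:1:1 ratio.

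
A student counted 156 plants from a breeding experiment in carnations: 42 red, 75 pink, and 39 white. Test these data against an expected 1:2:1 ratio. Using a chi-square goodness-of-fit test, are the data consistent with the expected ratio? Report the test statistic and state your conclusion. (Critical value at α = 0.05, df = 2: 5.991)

Total ratio parts = 4. Expected numbers out of 156:
  red: 156 × 1/4 = 39
  pink: 156 × 2/4 = 78
  white: 156 × 1/4 = 39
χ² = Σ (O − E)² / E
  red: (42 − 39)² / 39 = 0.2308
  pink: (75 − 78)² / 78 = 0.1154
  white: (39 − 39)² / 39 = 0.0000
χ² = 0.2308 + 0.1154 + 0.0000 = 0.3462 ≈ 0.346
Degrees of freedom = 3 − 1 = 2; critical value at α = 0.05 is 5.991.
Since 0.346 < 5.991, we fail to reject the null hypothesis — the data are consistent with the 1:2:1 ratio.

0.346; consistent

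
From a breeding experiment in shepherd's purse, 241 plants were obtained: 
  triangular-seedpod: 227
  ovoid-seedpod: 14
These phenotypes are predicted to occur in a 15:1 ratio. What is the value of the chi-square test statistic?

0.080

The 15:1 ratio has 16 parts, so with N = 241 the expected counts are:
  triangular-seedpod: 241 × 15/16 = 225.9375
  ovoid-seedpod: 241 × 1/16 = 15.0625
χ² = Σ (O − E)² / E
  triangular-seedpod: (227 − 225.9375)² / 225.9375 = 0.0050
  ovoid-seedpod: (14 − 15.0625)² / 15.0625 = 0.0749
χ² = 0.0050 + 0.0749 = 0.0799 ≈ 0.080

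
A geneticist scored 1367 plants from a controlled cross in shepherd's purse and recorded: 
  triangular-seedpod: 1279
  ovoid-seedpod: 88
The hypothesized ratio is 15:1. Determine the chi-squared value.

Total ratio parts = 16. Expected numbers out of 1367:
  triangular-seedpod: 1367 × 15/16 = 1281.5625
  ovoid-seedpod: 1367 × 1/16 = 85.4375
χ² = Σ (O − E)² / E
  triangular-seedpod: (1279 − 1281.5625)² / 1281.5625 = 0.0051
  ovoid-seedpod: (88 − 85.4375)² / 85.4375 = 0.0769
χ² = 0.0051 + 0.0769 = 0.082

0.082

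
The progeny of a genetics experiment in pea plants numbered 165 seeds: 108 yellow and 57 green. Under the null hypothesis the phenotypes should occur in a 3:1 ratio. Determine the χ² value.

8.018

Under the 3:1 hypothesis (Σ ratio = 4, N = 165):
  yellow: 165 × 3/4 = 123.75
  green: 165 × 1/4 = 41.25
χ² = Σ (O − E)² / E
  yellow: (108 − 123.75)² / 123.75 = 2.0045
  green: (57 − 41.25)² / 41.25 = 6.0136
χ² = 2.0045 + 6.0136 = 8.0181 ≈ 8.018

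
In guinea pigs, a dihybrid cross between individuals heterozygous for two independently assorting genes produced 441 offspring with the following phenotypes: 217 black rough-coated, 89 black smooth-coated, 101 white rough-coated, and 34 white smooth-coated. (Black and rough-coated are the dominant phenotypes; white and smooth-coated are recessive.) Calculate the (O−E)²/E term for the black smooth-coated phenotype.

0.482

A dihybrid F₂ with independent assortment and complete dominance at both loci gives a 9:3:3:1 phenotypic ratio.
Expected counts for N = 441 under a 9:3:3:1 ratio (total parts = 16):
  black rough-coated: 441 × 9/16 = 248.0625
  black smooth-coated: 441 × 3/16 = 82.6875
  white rough-coated: 441 × 3/16 = 82.6875
  white smooth-coated: 441 × 1/16 = 27.5625
Contribution of black smooth-coated: (89 − 82.6875)² / 82.6875 = 0.4819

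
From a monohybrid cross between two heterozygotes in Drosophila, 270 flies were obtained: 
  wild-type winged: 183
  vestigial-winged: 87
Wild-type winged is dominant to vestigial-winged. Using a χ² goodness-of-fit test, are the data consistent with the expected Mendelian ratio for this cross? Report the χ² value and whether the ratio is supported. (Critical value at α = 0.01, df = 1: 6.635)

For a monohybrid cross between heterozygotes with complete dominance, the expected phenotypic ratio is 3:1.
The 3:1 ratio has 4 parts, so with N = 270 the expected counts are:
  wild-type winged: 270 × 3/4 = 202.5
  vestigial-winged: 270 × 1/4 = 67.5
χ² = Σ (O − E)² / E
  wild-type winged: (183 − 202.5)² / 202.5 = 1.8778
  vestigial-winged: (87 − 67.5)² / 67.5 = 5.6333
χ² = 1.8778 + 5.6333 = 7.5111 ≈ 7.511
Degrees of freedom = 2 − 1 = 1; critical value at α = 0.01 is 6.635.
Since 7.511 > 6.635, we reject the null hypothesis — the data do not fit the 3:1 ratio.

7.511; not consistent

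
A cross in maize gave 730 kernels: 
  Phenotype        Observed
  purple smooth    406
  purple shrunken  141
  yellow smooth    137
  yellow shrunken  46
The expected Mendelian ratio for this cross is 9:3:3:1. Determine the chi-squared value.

The 9:3:3:1 ratio has 16 parts, so with N = 730 the expected counts are:
  purple smooth: 730 × 9/16 = 410.625
  purple shrunken: 730 × 3/16 = 136.875
  yellow smooth: 730 × 3/16 = 136.875
  yellow shrunken: 730 × 1/16 = 45.625
χ² = Σ (O − E)² / E
  purple smooth: (406 − 410.625)² / 410.625 = 0.0521
  purple shrunken: (141 − 136.875)² / 136.875 = 0.1243
  yellow smooth: (137 − 136.875)² / 136.875 = 0.0001
  yellow shrunken: (46 − 45.625)² / 45.625 = 0.0031
χ² = 0.0521 + 0.1243 + 0.0001 + 0.0031 = 0.1796 ≈ 0.180

0.180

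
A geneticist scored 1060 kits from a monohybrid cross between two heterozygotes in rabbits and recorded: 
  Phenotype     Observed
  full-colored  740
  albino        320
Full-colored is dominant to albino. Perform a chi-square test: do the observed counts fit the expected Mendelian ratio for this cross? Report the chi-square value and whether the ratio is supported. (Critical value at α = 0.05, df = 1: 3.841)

For a monohybrid cross between heterozygotes with complete dominance, the expected phenotypic ratio is 3:1.
Expected counts for N = 1060 under a 3:1 ratio (total parts = 4):
  full-colored: 1060 × 3/4 = 795
  albino: 1060 × 1/4 = 265
χ² = Σ (O − E)² / E
  full-colored: (740 − 795)² / 795 = 3.8050
  albino: (320 − 265)² / 265 = 11.4151
χ² = 3.8050 + 11.4151 = 15.2201 ≈ 15.220
Degrees of freedom = 2 − 1 = 1; critical value at α = 0.05 is 3.841.
Since 15.220 > 3.841, we reject the null hypothesis — the data do not fit the 3:1 ratio.

15.220; not consistent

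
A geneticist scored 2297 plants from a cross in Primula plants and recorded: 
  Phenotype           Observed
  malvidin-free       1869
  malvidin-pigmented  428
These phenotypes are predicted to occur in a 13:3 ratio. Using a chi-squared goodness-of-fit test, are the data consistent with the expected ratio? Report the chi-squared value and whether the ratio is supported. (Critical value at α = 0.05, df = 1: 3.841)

0.021; consistent

Expected counts for N = 2297 under a 13:3 ratio (total parts = 16):
  malvidin-free: 2297 × 13/16 = 1866.3125
  malvidin-pigmented: 2297 × 3/16 = 430.6875
χ² = Σ (O − E)² / E
  malvidin-free: (1869 − 1866.3125)² / 1866.3125 = 0.0039
  malvidin-pigmented: (428 − 430.6875)² / 430.6875 = 0.0168
χ² = 0.0039 + 0.0168 = 0.0207 ≈ 0.021
Degrees of freedom = 2 − 1 = 1; critical value at α = 0.05 is 3.841.
Since 0.021 < 3.841, we fail to reject the null hypothesis — the data are consistent with the 13:3 ratio.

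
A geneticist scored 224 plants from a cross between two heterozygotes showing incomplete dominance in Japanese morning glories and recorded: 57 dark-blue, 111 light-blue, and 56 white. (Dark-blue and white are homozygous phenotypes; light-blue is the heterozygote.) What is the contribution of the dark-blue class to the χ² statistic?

0.018

With incomplete dominance, a heterozygote × heterozygote cross gives a 1:2:1 phenotypic ratio.
Under the 1:2:1 hypothesis (Σ ratio = 4, N = 224):
  dark-blue: 224 × 1/4 = 56
  light-blue: 224 × 2/4 = 112
  white: 224 × 1/4 = 56
Contribution of dark-blue: (57 − 56)² / 56 = 0.0179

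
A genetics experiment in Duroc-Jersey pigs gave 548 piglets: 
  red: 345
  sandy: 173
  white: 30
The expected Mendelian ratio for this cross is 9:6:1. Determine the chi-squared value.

Under the 9:6:1 hypothesis (Σ ratio = 16, N = 548):
  red: 548 × 9/16 = 308.25
  sandy: 548 × 6/16 = 205.5
  white: 548 × 1/16 = 34.25
χ² = Σ (O − E)² / E
  red: (345 − 308.25)² / 308.25 = 4.3814
  sandy: (173 − 205.5)² / 205.5 = 5.1399
  white: (30 − 34.25)² / 34.25 = 0.5274
χ² = 4.3814 + 5.1399 + 0.5274 = 10.0487 ≈ 10.049

10.049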